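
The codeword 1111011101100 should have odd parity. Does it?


Number of 1s: 9

Yes, parity is correct (9 ones)


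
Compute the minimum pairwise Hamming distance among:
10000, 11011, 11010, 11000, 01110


Comparing all pairs, minimum distance: 1
Can detect 0 errors, correct 0 errors

1


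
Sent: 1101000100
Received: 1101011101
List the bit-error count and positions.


XOR: 0000011001

3 error(s) at position(s): 5, 6, 9


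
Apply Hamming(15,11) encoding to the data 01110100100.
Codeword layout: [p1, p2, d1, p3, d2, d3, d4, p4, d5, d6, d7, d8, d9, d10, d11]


Parity bits: p1=1, p2=1, p3=0, p4=0

110011100100100


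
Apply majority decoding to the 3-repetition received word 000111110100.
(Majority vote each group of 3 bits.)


Groups: 000, 111, 110, 100
Majority votes: 0110

0110


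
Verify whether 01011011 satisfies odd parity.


Number of 1s: 5

Yes, parity is correct (5 ones)


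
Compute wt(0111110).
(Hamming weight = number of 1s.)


Counting 1s in 0111110

5


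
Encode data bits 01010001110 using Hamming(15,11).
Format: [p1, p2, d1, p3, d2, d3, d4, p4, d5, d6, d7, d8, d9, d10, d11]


Parity bits: p1=1, p2=0, p3=1, p4=1

100110110001110


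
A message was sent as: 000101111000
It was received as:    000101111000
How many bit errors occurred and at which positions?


XOR: 000000000000

0 errors (received matches sent)


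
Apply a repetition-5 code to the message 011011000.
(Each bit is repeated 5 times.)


Each bit -> 5 copies

000001111111111000001111111111000000000000000


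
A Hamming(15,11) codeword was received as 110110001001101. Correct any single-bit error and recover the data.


Syndrome = 5: error at position 5

Data: 00001001101 (corrected bit 5)


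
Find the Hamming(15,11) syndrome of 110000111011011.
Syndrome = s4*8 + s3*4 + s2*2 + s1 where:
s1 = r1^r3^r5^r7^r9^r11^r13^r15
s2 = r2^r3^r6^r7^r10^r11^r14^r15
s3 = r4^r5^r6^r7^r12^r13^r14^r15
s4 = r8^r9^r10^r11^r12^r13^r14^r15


s1=1, s2=1, s3=0, s4=0

Syndrome = 3 (error at position 3)


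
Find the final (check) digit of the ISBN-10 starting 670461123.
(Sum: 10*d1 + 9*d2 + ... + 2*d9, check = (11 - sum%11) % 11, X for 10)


Weighted sum: 208
208 mod 11 = 10

Check digit: 1


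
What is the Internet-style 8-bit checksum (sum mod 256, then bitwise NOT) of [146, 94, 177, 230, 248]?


Sum = 895 mod 256 = 127
Complement = 128

128


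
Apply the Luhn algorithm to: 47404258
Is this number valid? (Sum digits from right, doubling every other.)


Luhn sum = 42
42 mod 10 = 2

Invalid (Luhn sum mod 10 = 2)


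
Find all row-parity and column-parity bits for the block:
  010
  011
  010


Row parities: 101
Column parities: 011

Row P: 101, Col P: 011, Corner: 0


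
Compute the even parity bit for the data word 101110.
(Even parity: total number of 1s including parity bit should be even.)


Number of 1s in data: 4
Parity bit: 0

0


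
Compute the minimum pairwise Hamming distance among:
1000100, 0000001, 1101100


Comparing all pairs, minimum distance: 2
Can detect 1 errors, correct 0 errors

2


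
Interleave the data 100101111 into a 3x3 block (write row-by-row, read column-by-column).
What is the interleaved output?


Matrix:
  100
  101
  111
Read columns: 111001011

111001011


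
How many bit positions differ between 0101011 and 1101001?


XOR: 1000010
Count of 1s: 2

2


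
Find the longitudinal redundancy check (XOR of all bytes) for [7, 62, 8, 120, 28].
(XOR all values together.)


XOR chain: 7 ^ 62 ^ 8 ^ 120 ^ 28 = 85

85


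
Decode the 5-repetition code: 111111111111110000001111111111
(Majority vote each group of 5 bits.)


Groups: 11111, 11111, 11110, 00000, 11111, 11111
Majority votes: 111011

111011


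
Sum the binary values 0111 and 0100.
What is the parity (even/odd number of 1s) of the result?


0111 = 7
0100 = 4
Sum = 11 = 1011
1s count = 3

odd parity (3 ones in 1011)


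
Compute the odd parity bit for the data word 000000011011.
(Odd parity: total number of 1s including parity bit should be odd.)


Number of 1s in data: 4
Parity bit: 1

1


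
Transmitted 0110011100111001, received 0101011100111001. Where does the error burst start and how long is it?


XOR: 0011000000000000

Burst at position 2, length 2


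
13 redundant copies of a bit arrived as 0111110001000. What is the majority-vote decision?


Ones: 6 out of 13
Threshold: 7

0 (6/13 voted 1)


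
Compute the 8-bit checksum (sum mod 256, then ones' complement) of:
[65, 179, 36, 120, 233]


Sum = 633 mod 256 = 121
Complement = 134

134


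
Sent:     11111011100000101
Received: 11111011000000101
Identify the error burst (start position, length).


XOR: 00000000100000000

Burst at position 8, length 1


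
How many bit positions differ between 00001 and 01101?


XOR: 01100
Count of 1s: 2

2


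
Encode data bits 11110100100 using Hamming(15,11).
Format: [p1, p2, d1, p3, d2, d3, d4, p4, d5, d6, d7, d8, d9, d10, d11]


Parity bits: p1=0, p2=0, p3=0, p4=0

001011100100100


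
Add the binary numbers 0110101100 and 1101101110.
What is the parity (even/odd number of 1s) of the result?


0110101100 = 428
1101101110 = 878
Sum = 1306 = 10100011010
1s count = 5

odd parity (5 ones in 10100011010)


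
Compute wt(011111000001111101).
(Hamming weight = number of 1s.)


Counting 1s in 011111000001111101

11


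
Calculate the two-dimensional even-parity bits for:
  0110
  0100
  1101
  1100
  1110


Row parities: 01101
Column parities: 1101

Row P: 01101, Col P: 1101, Corner: 1


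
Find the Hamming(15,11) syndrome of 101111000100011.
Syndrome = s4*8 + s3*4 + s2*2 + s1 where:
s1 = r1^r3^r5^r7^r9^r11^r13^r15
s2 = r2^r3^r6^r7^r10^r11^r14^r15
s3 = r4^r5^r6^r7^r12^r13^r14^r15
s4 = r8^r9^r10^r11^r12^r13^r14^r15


s1=0, s2=1, s3=1, s4=1

Syndrome = 14 (error at position 14)


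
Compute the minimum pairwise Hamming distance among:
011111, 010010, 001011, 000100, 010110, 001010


Comparing all pairs, minimum distance: 1
Can detect 0 errors, correct 0 errors

1


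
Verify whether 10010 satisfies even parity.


Number of 1s: 2

Yes, parity is correct (2 ones)


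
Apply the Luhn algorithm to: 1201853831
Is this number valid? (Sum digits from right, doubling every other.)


Luhn sum = 38
38 mod 10 = 8

Invalid (Luhn sum mod 10 = 8)


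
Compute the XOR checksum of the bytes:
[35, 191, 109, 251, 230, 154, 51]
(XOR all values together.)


XOR chain: 35 ^ 191 ^ 109 ^ 251 ^ 230 ^ 154 ^ 51 = 69

69


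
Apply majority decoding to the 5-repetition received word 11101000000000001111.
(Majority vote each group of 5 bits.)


Groups: 11101, 00000, 00000, 01111
Majority votes: 1001

1001


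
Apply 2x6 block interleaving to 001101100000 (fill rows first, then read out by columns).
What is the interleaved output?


Matrix:
  001101
  100000
Read columns: 010010100010

010010100010


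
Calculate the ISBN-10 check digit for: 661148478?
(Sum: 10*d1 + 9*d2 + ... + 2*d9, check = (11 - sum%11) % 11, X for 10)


Weighted sum: 246
246 mod 11 = 4

Check digit: 7


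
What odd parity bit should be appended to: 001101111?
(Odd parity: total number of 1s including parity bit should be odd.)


Number of 1s in data: 6
Parity bit: 1

1


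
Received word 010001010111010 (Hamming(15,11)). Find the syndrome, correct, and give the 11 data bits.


Syndrome = 15: error at position 15

Data: 00100111011 (corrected bit 15)


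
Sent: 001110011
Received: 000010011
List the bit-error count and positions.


XOR: 001100000

2 error(s) at position(s): 2, 3


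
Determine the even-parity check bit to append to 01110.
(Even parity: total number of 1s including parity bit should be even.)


Number of 1s in data: 3
Parity bit: 1

1


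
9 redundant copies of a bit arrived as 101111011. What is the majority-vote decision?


Ones: 7 out of 9
Threshold: 5

1 (7/9 voted 1)


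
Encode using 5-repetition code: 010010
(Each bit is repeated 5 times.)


Each bit -> 5 copies

000001111100000000001111100000


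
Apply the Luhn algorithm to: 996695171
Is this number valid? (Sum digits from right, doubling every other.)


Luhn sum = 44
44 mod 10 = 4

Invalid (Luhn sum mod 10 = 4)


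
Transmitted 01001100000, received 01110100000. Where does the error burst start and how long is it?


XOR: 00111000000

Burst at position 2, length 3


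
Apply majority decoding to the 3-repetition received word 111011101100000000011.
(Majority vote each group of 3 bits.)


Groups: 111, 011, 101, 100, 000, 000, 011
Majority votes: 1110001

1110001


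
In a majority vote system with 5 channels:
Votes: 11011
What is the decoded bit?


Ones: 4 out of 5
Threshold: 3

1 (4/5 voted 1)


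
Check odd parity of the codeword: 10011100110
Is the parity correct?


Number of 1s: 6

No, parity error (6 ones)


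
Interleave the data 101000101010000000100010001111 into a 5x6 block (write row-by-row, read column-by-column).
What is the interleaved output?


Matrix:
  101000
  101010
  000000
  100010
  001111
Read columns: 110100000011001000010101100001

110100000011001000010101100001


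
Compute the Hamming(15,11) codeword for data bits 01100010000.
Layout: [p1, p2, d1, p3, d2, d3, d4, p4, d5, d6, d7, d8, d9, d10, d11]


Parity bits: p1=0, p2=0, p3=0, p4=1

000011010010000


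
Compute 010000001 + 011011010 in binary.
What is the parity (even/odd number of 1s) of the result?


010000001 = 129
011011010 = 218
Sum = 347 = 101011011
1s count = 6

even parity (6 ones in 101011011)


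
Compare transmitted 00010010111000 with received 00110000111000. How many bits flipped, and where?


XOR: 00100010000000

2 error(s) at position(s): 2, 6


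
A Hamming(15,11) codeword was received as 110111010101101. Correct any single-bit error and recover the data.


Syndrome = 8: error at position 8

Data: 01100101101 (corrected bit 8)


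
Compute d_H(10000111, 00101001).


XOR: 10101110
Count of 1s: 5

5


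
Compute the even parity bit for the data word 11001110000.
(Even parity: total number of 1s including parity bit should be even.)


Number of 1s in data: 5
Parity bit: 1

1


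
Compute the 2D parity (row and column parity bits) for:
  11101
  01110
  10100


Row parities: 010
Column parities: 00111

Row P: 010, Col P: 00111, Corner: 1


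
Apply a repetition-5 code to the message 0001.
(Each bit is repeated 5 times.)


Each bit -> 5 copies

00000000000000011111


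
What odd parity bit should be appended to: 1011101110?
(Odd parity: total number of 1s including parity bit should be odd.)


Number of 1s in data: 7
Parity bit: 0

0


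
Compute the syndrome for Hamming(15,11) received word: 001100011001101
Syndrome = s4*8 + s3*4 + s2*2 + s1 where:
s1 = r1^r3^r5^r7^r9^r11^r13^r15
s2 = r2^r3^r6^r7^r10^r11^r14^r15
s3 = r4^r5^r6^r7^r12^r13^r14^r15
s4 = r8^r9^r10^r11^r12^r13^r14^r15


s1=0, s2=0, s3=0, s4=1

Syndrome = 8 (error at position 8)


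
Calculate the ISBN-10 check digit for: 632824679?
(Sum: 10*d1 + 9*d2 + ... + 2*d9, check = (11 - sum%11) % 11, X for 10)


Weighted sum: 254
254 mod 11 = 1

Check digit: X


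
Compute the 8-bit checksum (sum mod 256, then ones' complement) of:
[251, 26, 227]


Sum = 504 mod 256 = 248
Complement = 7

7


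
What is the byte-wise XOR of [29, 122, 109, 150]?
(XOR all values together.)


XOR chain: 29 ^ 122 ^ 109 ^ 150 = 156

156


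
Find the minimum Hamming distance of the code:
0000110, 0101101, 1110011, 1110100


Comparing all pairs, minimum distance: 3
Can detect 2 errors, correct 1 errors

3


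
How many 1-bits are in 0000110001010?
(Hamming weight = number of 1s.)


Counting 1s in 0000110001010

4


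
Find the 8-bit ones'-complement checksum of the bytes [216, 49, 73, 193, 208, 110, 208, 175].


Sum = 1232 mod 256 = 208
Complement = 47

47


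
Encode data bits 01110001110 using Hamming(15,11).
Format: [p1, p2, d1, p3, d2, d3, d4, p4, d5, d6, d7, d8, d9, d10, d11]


Parity bits: p1=1, p2=1, p3=0, p4=1

110011110001110


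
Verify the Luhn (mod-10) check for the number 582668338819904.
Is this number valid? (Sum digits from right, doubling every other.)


Luhn sum = 77
77 mod 10 = 7

Invalid (Luhn sum mod 10 = 7)


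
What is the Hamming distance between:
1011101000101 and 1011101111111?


XOR: 0000000111010
Count of 1s: 4

4


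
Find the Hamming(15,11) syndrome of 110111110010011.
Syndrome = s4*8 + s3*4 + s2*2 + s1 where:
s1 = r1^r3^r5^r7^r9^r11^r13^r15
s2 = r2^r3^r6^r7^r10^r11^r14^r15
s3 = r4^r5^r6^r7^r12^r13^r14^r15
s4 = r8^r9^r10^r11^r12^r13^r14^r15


s1=1, s2=0, s3=0, s4=0

Syndrome = 1 (error at position 1)


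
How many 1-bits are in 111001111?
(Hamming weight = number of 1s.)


Counting 1s in 111001111

7


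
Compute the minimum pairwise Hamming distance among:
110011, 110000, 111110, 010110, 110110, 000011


Comparing all pairs, minimum distance: 1
Can detect 0 errors, correct 0 errors

1


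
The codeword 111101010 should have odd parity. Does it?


Number of 1s: 6

No, parity error (6 ones)


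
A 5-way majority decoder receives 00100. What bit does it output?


Ones: 1 out of 5
Threshold: 3

0 (1/5 voted 1)


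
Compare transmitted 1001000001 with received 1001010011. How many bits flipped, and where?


XOR: 0000010010

2 error(s) at position(s): 5, 8


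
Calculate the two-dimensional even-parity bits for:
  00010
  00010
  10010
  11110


Row parities: 1100
Column parities: 01100

Row P: 1100, Col P: 01100, Corner: 0


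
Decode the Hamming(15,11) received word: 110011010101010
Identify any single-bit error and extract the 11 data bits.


Syndrome = 0: no error detected

Data: 01100101010 (no errors)


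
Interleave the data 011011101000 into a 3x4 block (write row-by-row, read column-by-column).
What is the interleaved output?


Matrix:
  0110
  1110
  1000
Read columns: 011110110000

011110110000


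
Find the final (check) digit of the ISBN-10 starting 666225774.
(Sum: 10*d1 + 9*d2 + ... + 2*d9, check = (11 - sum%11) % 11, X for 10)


Weighted sum: 270
270 mod 11 = 6

Check digit: 5


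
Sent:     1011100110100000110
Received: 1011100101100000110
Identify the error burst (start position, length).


XOR: 0000000011000000000

Burst at position 8, length 2


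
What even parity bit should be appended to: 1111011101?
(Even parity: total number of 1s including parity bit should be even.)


Number of 1s in data: 8
Parity bit: 0

0


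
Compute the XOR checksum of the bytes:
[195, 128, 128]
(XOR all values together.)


XOR chain: 195 ^ 128 ^ 128 = 195

195


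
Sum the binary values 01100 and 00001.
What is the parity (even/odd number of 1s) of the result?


01100 = 12
00001 = 1
Sum = 13 = 1101
1s count = 3

odd parity (3 ones in 1101)


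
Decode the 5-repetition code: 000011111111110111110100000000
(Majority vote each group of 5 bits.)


Groups: 00001, 11111, 11110, 11111, 01000, 00000
Majority votes: 011100

011100


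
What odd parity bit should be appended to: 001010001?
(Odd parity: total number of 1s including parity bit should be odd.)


Number of 1s in data: 3
Parity bit: 0

0


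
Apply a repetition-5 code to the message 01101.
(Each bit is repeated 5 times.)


Each bit -> 5 copies

0000011111111110000011111


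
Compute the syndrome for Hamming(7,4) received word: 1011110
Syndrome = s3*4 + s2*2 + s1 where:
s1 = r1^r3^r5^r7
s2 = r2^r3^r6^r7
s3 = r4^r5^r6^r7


s1=1, s2=0, s3=1

Syndrome = 5 (error at position 5)


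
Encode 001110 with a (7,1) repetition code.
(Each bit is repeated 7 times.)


Each bit -> 7 copies

000000000000001111111111111111111110000000


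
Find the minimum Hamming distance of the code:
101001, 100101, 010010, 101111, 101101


Comparing all pairs, minimum distance: 1
Can detect 0 errors, correct 0 errors

1


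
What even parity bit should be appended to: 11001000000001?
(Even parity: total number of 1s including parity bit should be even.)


Number of 1s in data: 4
Parity bit: 0

0


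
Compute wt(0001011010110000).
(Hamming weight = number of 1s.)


Counting 1s in 0001011010110000

6


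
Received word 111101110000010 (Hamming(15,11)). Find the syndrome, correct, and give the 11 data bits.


Syndrome = 3: error at position 3

Data: 00110000010 (corrected bit 3)


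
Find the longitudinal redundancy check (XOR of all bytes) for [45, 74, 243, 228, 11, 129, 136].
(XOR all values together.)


XOR chain: 45 ^ 74 ^ 243 ^ 228 ^ 11 ^ 129 ^ 136 = 114

114


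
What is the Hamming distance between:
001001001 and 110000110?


XOR: 111001111
Count of 1s: 7

7


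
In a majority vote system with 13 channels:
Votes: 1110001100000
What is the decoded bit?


Ones: 5 out of 13
Threshold: 7

0 (5/13 voted 1)


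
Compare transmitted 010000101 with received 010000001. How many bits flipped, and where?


XOR: 000000100

1 error(s) at position(s): 6


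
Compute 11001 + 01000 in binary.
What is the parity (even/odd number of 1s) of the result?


11001 = 25
01000 = 8
Sum = 33 = 100001
1s count = 2

even parity (2 ones in 100001)


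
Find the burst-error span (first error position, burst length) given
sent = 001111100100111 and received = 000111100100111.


XOR: 001000000000000

Burst at position 2, length 1


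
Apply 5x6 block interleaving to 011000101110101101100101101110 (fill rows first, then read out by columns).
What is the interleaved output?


Matrix:
  011000
  101110
  101101
  100101
  101110
Read columns: 011111000011101011110100100110

011111000011101011110100100110


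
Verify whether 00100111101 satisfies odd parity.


Number of 1s: 6

No, parity error (6 ones)


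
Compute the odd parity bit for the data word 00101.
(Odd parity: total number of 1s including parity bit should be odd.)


Number of 1s in data: 2
Parity bit: 1

1


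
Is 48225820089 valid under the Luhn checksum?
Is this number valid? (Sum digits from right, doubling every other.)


Luhn sum = 47
47 mod 10 = 7

Invalid (Luhn sum mod 10 = 7)


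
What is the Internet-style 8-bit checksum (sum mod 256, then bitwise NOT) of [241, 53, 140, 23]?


Sum = 457 mod 256 = 201
Complement = 54

54


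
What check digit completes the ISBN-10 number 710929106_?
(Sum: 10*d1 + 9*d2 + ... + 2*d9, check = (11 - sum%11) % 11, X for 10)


Weighted sum: 215
215 mod 11 = 6

Check digit: 5


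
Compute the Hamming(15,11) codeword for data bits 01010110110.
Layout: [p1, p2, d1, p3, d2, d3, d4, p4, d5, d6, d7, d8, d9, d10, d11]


Parity bits: p1=0, p2=0, p3=0, p4=0

000010100110110


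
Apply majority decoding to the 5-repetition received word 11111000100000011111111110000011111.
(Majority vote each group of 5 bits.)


Groups: 11111, 00010, 00000, 11111, 11111, 00000, 11111
Majority votes: 1001101

1001101


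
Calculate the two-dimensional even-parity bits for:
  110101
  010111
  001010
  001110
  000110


Row parities: 00010
Column parities: 100000

Row P: 00010, Col P: 100000, Corner: 1


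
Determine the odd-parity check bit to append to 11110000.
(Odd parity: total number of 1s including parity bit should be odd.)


Number of 1s in data: 4
Parity bit: 1

1


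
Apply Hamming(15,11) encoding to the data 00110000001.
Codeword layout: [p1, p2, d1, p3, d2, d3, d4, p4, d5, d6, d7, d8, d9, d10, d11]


Parity bits: p1=0, p2=1, p3=1, p4=1

010101110000001


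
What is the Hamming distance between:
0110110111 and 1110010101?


XOR: 1000100010
Count of 1s: 3

3


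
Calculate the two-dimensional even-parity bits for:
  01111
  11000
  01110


Row parities: 001
Column parities: 11001

Row P: 001, Col P: 11001, Corner: 1


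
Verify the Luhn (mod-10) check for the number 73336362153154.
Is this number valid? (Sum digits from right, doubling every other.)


Luhn sum = 47
47 mod 10 = 7

Invalid (Luhn sum mod 10 = 7)


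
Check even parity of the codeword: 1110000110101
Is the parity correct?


Number of 1s: 7

No, parity error (7 ones)


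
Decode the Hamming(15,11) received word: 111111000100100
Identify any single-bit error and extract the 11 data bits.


Syndrome = 0: no error detected

Data: 11100100100 (no errors)


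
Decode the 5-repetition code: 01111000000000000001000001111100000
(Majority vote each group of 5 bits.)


Groups: 01111, 00000, 00000, 00001, 00000, 11111, 00000
Majority votes: 1000010

1000010


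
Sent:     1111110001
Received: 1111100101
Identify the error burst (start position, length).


XOR: 0000010100

Burst at position 5, length 3


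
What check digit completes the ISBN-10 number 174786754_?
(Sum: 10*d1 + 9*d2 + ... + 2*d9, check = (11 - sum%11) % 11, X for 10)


Weighted sum: 283
283 mod 11 = 8

Check digit: 3


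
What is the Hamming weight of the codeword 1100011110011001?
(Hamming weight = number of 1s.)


Counting 1s in 1100011110011001

9


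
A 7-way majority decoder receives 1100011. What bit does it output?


Ones: 4 out of 7
Threshold: 4

1 (4/7 voted 1)


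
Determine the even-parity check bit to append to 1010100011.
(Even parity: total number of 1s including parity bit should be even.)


Number of 1s in data: 5
Parity bit: 1

1


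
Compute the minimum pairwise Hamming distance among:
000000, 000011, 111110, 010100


Comparing all pairs, minimum distance: 2
Can detect 1 errors, correct 0 errors

2


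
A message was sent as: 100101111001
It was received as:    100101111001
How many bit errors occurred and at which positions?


XOR: 000000000000

0 errors (received matches sent)


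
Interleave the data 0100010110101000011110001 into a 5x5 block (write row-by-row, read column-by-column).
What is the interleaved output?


Matrix:
  01000
  10110
  10100
  00111
  10001
Read columns: 0110110000011100101000011

0110110000011100101000011


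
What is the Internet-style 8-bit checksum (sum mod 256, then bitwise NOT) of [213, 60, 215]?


Sum = 488 mod 256 = 232
Complement = 23

23


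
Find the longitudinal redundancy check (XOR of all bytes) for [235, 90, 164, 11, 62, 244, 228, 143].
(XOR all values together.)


XOR chain: 235 ^ 90 ^ 164 ^ 11 ^ 62 ^ 244 ^ 228 ^ 143 = 191

191


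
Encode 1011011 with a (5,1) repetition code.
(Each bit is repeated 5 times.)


Each bit -> 5 copies

11111000001111111111000001111111111


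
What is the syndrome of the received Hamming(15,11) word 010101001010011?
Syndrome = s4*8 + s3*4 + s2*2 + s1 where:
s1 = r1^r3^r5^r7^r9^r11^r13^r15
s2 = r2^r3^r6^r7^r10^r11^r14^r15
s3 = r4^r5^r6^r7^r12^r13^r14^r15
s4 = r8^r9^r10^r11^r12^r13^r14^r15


s1=1, s2=1, s3=0, s4=0

Syndrome = 3 (error at position 3)


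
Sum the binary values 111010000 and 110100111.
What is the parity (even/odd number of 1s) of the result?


111010000 = 464
110100111 = 423
Sum = 887 = 1101110111
1s count = 8

even parity (8 ones in 1101110111)


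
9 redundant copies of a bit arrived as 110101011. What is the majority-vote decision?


Ones: 6 out of 9
Threshold: 5

1 (6/9 voted 1)


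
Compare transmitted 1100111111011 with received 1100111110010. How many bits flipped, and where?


XOR: 0000000001001

2 error(s) at position(s): 9, 12


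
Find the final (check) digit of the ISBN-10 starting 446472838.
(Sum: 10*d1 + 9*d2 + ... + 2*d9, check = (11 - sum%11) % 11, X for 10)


Weighted sum: 261
261 mod 11 = 8

Check digit: 3


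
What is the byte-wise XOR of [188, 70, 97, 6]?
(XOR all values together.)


XOR chain: 188 ^ 70 ^ 97 ^ 6 = 157

157


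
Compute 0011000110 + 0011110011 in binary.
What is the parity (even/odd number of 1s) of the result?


0011000110 = 198
0011110011 = 243
Sum = 441 = 110111001
1s count = 6

even parity (6 ones in 110111001)


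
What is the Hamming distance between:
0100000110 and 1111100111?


XOR: 1011100001
Count of 1s: 5

5


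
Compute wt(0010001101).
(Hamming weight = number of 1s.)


Counting 1s in 0010001101

4


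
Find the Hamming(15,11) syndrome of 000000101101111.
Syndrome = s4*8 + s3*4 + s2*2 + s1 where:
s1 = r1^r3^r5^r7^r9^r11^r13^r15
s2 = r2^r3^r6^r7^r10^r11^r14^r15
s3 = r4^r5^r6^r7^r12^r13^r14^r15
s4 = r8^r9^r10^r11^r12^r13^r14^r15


s1=0, s2=0, s3=1, s4=0

Syndrome = 4 (error at position 4)


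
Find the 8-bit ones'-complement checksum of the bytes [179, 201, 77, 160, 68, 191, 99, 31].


Sum = 1006 mod 256 = 238
Complement = 17

17


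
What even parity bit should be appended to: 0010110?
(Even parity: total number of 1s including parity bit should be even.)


Number of 1s in data: 3
Parity bit: 1

1


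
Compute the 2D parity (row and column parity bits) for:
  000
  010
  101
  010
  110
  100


Row parities: 010101
Column parities: 111

Row P: 010101, Col P: 111, Corner: 1


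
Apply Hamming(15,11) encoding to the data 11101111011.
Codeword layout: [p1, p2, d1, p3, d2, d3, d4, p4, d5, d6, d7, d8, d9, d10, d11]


Parity bits: p1=1, p2=0, p3=1, p4=0

101111001111011


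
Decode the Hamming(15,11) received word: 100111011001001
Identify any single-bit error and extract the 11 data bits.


Syndrome = 4: error at position 4

Data: 01101001001 (corrected bit 4)


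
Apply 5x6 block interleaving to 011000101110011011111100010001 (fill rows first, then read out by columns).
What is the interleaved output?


Matrix:
  011000
  101110
  011011
  111100
  010001
Read columns: 010101011111110010100110000101

010101011111110010100110000101


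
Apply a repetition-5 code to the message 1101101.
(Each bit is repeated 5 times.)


Each bit -> 5 copies

11111111110000011111111110000011111


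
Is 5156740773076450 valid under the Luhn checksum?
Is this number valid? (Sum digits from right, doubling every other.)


Luhn sum = 48
48 mod 10 = 8

Invalid (Luhn sum mod 10 = 8)


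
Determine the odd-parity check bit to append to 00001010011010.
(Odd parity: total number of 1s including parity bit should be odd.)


Number of 1s in data: 5
Parity bit: 0

0


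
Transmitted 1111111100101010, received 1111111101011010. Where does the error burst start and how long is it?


XOR: 0000000001110000

Burst at position 9, length 3


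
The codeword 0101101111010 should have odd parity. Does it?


Number of 1s: 8

No, parity error (8 ones)


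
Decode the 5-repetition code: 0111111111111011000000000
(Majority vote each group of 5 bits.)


Groups: 01111, 11111, 11101, 10000, 00000
Majority votes: 11100

11100


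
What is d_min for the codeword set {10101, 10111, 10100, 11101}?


Comparing all pairs, minimum distance: 1
Can detect 0 errors, correct 0 errors

1


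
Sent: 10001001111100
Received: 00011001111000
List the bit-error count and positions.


XOR: 10010000000100

3 error(s) at position(s): 0, 3, 11


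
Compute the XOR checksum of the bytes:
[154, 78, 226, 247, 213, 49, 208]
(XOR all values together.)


XOR chain: 154 ^ 78 ^ 226 ^ 247 ^ 213 ^ 49 ^ 208 = 245

245


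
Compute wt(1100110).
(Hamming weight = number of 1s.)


Counting 1s in 1100110

4


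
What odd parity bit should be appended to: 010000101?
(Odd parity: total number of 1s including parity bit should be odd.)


Number of 1s in data: 3
Parity bit: 0

0


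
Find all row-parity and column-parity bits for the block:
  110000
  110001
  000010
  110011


Row parities: 0110
Column parities: 110000

Row P: 0110, Col P: 110000, Corner: 0


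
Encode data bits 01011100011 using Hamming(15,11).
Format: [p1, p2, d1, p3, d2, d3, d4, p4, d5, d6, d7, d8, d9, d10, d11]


Parity bits: p1=0, p2=0, p3=0, p4=0

000010101100011


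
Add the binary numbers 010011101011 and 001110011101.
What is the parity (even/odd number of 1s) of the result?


010011101011 = 1259
001110011101 = 925
Sum = 2184 = 100010001000
1s count = 3

odd parity (3 ones in 100010001000)


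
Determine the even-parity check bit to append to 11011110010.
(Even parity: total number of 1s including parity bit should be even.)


Number of 1s in data: 7
Parity bit: 1

1


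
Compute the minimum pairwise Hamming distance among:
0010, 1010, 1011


Comparing all pairs, minimum distance: 1
Can detect 0 errors, correct 0 errors

1


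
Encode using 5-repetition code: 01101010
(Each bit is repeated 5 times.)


Each bit -> 5 copies

0000011111111110000011111000001111100000


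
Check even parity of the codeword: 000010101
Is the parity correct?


Number of 1s: 3

No, parity error (3 ones)


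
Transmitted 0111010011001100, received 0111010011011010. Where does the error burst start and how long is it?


XOR: 0000000000010110

Burst at position 11, length 4


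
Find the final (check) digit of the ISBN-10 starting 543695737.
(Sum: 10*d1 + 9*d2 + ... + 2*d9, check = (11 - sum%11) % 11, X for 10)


Weighted sum: 282
282 mod 11 = 7

Check digit: 4


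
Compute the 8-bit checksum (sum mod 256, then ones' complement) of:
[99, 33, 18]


Sum = 150 mod 256 = 150
Complement = 105

105


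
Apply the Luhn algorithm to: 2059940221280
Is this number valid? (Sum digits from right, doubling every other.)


Luhn sum = 50
50 mod 10 = 0

Valid (Luhn sum mod 10 = 0)


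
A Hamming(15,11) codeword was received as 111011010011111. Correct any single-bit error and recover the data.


Syndrome = 0: no error detected

Data: 11100011111 (no errors)


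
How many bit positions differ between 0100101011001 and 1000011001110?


XOR: 1100110010111
Count of 1s: 8

8


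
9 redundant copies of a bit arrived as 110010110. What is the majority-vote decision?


Ones: 5 out of 9
Threshold: 5

1 (5/9 voted 1)


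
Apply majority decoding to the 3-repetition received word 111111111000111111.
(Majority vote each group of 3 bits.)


Groups: 111, 111, 111, 000, 111, 111
Majority votes: 111011

111011


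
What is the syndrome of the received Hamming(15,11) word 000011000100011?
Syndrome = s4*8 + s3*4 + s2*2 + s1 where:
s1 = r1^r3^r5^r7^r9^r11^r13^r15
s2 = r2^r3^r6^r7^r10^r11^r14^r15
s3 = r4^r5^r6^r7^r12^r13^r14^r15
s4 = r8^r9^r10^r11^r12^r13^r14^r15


s1=0, s2=0, s3=0, s4=1

Syndrome = 8 (error at position 8)


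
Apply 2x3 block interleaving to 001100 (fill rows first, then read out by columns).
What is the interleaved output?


Matrix:
  001
  100
Read columns: 010010

010010


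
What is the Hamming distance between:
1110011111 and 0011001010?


XOR: 1101010101
Count of 1s: 6

6


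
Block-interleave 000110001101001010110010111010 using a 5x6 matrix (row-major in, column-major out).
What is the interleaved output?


Matrix:
  000110
  001101
  001010
  110010
  111010
Read columns: 000110001101101110001011101000

000110001101101110001011101000


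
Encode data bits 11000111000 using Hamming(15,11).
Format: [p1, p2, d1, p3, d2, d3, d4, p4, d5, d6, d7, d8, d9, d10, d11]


Parity bits: p1=1, p2=1, p3=0, p4=1

111010010111000


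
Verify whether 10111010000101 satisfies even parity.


Number of 1s: 7

No, parity error (7 ones)


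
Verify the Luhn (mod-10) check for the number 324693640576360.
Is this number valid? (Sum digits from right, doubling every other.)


Luhn sum = 60
60 mod 10 = 0

Valid (Luhn sum mod 10 = 0)


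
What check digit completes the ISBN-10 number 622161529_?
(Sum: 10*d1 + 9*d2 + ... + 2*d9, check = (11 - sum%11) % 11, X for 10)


Weighted sum: 186
186 mod 11 = 10

Check digit: 1


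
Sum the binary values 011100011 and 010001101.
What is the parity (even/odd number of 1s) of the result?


011100011 = 227
010001101 = 141
Sum = 368 = 101110000
1s count = 4

even parity (4 ones in 101110000)


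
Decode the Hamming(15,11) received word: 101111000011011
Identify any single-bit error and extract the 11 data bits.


Syndrome = 3: error at position 3

Data: 01100011011 (corrected bit 3)


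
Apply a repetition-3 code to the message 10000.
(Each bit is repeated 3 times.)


Each bit -> 3 copies

111000000000000


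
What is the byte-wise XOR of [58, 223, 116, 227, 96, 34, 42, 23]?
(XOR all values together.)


XOR chain: 58 ^ 223 ^ 116 ^ 227 ^ 96 ^ 34 ^ 42 ^ 23 = 13

13


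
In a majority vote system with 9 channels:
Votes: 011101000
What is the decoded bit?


Ones: 4 out of 9
Threshold: 5

0 (4/9 voted 1)


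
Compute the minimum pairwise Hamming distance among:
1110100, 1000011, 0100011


Comparing all pairs, minimum distance: 2
Can detect 1 errors, correct 0 errors

2


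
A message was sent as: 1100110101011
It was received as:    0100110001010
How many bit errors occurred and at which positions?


XOR: 1000000100001

3 error(s) at position(s): 0, 7, 12


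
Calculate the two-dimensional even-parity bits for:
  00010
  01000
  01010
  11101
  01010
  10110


Row parities: 110001
Column parities: 00001

Row P: 110001, Col P: 00001, Corner: 1


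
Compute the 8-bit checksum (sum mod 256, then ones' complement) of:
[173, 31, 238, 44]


Sum = 486 mod 256 = 230
Complement = 25

25


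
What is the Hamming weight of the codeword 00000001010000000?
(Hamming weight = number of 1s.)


Counting 1s in 00000001010000000

2


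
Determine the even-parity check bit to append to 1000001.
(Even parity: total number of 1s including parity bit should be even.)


Number of 1s in data: 2
Parity bit: 0

0


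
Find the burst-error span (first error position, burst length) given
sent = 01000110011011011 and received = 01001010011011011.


XOR: 00001100000000000

Burst at position 4, length 2


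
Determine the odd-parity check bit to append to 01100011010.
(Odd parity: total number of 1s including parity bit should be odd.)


Number of 1s in data: 5
Parity bit: 0

0


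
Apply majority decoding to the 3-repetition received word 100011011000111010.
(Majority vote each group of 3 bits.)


Groups: 100, 011, 011, 000, 111, 010
Majority votes: 011010

011010


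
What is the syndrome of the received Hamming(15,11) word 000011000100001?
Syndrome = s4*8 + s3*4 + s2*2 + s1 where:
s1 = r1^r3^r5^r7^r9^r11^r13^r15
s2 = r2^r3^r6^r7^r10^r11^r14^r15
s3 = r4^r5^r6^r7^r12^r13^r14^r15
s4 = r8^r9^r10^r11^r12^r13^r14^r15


s1=0, s2=1, s3=1, s4=0

Syndrome = 6 (error at position 6)


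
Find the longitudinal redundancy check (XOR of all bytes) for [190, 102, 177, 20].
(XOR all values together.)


XOR chain: 190 ^ 102 ^ 177 ^ 20 = 125

125


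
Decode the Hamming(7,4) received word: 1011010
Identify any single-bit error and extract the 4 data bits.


Syndrome = 0: no error detected

Data: 1010 (no errors)


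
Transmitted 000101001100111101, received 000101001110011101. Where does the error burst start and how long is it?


XOR: 000000000010100000

Burst at position 10, length 3


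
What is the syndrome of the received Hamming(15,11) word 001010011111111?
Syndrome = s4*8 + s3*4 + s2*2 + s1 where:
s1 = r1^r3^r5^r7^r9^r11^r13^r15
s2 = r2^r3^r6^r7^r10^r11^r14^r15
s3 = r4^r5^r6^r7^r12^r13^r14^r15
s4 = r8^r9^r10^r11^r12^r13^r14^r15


s1=0, s2=1, s3=1, s4=0

Syndrome = 6 (error at position 6)


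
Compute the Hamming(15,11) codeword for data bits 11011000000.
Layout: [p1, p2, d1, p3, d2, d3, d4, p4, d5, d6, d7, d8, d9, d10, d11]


Parity bits: p1=0, p2=0, p3=0, p4=1

001010111000000


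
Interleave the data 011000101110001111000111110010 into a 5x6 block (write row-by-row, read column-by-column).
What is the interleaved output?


Matrix:
  011000
  101110
  001111
  000111
  110010
Read columns: 010011000111100011100111100110

010011000111100011100111100110


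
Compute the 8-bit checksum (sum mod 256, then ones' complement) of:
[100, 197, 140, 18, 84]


Sum = 539 mod 256 = 27
Complement = 228

228


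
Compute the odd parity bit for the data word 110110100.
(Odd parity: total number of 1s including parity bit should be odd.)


Number of 1s in data: 5
Parity bit: 0

0


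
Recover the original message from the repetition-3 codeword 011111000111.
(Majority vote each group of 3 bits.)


Groups: 011, 111, 000, 111
Majority votes: 1101

1101


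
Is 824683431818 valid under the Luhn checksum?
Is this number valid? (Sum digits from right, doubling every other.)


Luhn sum = 64
64 mod 10 = 4

Invalid (Luhn sum mod 10 = 4)


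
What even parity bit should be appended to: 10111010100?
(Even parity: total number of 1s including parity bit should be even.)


Number of 1s in data: 6
Parity bit: 0

0


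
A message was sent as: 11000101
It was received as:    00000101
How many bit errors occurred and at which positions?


XOR: 11000000

2 error(s) at position(s): 0, 1


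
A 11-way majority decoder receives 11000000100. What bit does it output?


Ones: 3 out of 11
Threshold: 6

0 (3/11 voted 1)


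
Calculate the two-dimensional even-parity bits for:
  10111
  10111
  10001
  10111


Row parities: 0000
Column parities: 00110

Row P: 0000, Col P: 00110, Corner: 0


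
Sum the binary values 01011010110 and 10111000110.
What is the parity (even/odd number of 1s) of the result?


01011010110 = 726
10111000110 = 1478
Sum = 2204 = 100010011100
1s count = 5

odd parity (5 ones in 100010011100)


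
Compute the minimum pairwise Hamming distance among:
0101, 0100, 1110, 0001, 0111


Comparing all pairs, minimum distance: 1
Can detect 0 errors, correct 0 errors

1


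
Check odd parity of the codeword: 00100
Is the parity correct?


Number of 1s: 1

Yes, parity is correct (1 ones)


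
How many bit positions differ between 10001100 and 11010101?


XOR: 01011001
Count of 1s: 4

4


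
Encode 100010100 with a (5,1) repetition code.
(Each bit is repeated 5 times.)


Each bit -> 5 copies

111110000000000000001111100000111110000000000


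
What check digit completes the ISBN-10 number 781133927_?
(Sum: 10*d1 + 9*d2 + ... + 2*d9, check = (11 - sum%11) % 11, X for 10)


Weighted sum: 246
246 mod 11 = 4

Check digit: 7


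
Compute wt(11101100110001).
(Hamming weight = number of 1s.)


Counting 1s in 11101100110001

8


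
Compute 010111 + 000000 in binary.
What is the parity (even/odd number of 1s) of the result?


010111 = 23
000000 = 0
Sum = 23 = 10111
1s count = 4

even parity (4 ones in 10111)


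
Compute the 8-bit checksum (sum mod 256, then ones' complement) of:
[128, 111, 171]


Sum = 410 mod 256 = 154
Complement = 101

101


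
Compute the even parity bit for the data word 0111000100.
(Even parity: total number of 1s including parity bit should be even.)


Number of 1s in data: 4
Parity bit: 0

0


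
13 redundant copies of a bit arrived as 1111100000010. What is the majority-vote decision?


Ones: 6 out of 13
Threshold: 7

0 (6/13 voted 1)


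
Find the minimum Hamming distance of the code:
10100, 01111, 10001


Comparing all pairs, minimum distance: 2
Can detect 1 errors, correct 0 errors

2


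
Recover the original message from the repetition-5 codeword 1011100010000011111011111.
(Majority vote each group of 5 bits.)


Groups: 10111, 00010, 00001, 11110, 11111
Majority votes: 10011

10011


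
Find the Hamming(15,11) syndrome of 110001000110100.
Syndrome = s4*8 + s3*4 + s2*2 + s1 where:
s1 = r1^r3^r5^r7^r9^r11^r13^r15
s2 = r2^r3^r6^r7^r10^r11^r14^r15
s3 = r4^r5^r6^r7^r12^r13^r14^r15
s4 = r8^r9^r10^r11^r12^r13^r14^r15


s1=1, s2=0, s3=0, s4=1

Syndrome = 9 (error at position 9)
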